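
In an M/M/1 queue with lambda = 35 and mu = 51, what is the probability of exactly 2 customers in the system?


rho = 35/51; P(n) = (1-rho)*rho^n = (1-35/51)*(35/51)^2 = 0.1478

0.1478


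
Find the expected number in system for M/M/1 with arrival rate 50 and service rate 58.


rho = 50/58; L = rho/(1-rho) = 6.25

6.25


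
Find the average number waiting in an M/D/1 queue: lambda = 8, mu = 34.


M/D/1: Lq = rho^2 / (2*(1-rho)) where rho = 8/34; Lq = 0.04

0.04


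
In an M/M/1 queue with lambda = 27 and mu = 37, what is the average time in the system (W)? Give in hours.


W = 1/(mu - lambda) = 1/(37 - 27) = 0.1 hours

0.1 hours


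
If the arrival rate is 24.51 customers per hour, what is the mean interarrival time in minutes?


Mean interarrival time = 60/lambda = 60/24.51 = 2.45 minutes

2.45 minutes


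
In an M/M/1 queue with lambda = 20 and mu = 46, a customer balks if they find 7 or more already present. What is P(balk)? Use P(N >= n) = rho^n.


P(N >= 7) = rho^7 = (20/46)^7 = 0.0029

0.0029


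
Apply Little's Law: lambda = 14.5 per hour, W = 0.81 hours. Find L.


L = lambda * W = 14.5 * 0.81 = 11.75

11.75


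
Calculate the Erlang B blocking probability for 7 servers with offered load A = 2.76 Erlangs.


B(N,A) = (A^N/N!) / sum(A^k/k!, k=0..N) with N=7, A=2.76 = 0.0154

0.0154


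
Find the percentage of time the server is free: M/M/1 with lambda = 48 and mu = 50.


Idle fraction = (1 - rho) * 100 = (1 - 48/50) * 100 = 4.0%

4.0%


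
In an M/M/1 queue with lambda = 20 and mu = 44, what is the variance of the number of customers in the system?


rho = 20/44; Var(N) = rho/(1-rho)^2 = 1.53

1.53


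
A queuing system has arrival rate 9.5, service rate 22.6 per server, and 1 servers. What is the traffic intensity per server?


rho = lambda / (c * mu) = 9.5 / (1 * 22.6) = 0.4204

0.4204


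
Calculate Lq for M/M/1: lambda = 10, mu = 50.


rho = 10/50; Lq = rho^2/(1-rho) = 0.05

0.05


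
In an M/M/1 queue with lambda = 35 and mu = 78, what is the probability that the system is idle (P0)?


P0 = 1 - rho = 1 - 35/78 = 0.5513

0.5513


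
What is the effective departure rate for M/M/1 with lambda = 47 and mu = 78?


For a stable queue (lambda < mu), throughput = lambda = 47 per hour

47 per hour


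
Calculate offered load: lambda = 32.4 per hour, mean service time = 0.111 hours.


Offered load a = lambda * E[S] = 32.4 * 0.111 = 3.6 Erlangs

3.6 Erlangs


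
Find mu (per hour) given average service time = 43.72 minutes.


mu = 60 / avg_service_time = 60 / 43.72 = 1.37 per hour

1.37 per hour


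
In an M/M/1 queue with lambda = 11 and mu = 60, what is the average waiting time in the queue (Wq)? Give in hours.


rho = 11/60; Wq = rho/(mu - lambda) = 0.0037 hours

0.0037 hours


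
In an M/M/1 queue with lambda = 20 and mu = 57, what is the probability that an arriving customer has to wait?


P(wait) = rho = lambda/mu = 20/57 = 0.3509

0.3509


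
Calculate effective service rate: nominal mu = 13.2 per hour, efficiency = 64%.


Effective rate = mu * efficiency = 13.2 * 0.64 = 8.45 per hour

8.45 per hour


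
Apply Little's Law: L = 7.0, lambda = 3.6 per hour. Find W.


W = L / lambda = 7.0 / 3.6 = 1.9444 hours

1.9444 hours


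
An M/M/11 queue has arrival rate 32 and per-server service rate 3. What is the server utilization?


rho = lambda/(c*mu) = 32/(11*3) = 0.9697

0.9697


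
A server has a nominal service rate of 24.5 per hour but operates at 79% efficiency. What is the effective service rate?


Effective rate = mu * efficiency = 24.5 * 0.79 = 19.36 per hour

19.36 per hour


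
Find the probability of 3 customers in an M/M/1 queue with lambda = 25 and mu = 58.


rho = 25/58; P(n) = (1-rho)*rho^n = (1-25/58)*(25/58)^3 = 0.0456

0.0456


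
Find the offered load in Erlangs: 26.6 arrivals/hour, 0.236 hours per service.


Offered load a = lambda * E[S] = 26.6 * 0.236 = 6.28 Erlangs

6.28 Erlangs


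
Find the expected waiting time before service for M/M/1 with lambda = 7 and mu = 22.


rho = 7/22; Wq = rho/(mu - lambda) = 0.0212 hours

0.0212 hours


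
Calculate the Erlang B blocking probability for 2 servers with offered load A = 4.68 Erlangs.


B(N,A) = (A^N/N!) / sum(A^k/k!, k=0..N) with N=2, A=4.68 = 0.6585

0.6585


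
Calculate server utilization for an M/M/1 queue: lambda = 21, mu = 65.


rho = lambda/mu = 21/65 = 0.3231

0.3231


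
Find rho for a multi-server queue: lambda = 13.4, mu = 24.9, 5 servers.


rho = lambda / (c * mu) = 13.4 / (5 * 24.9) = 0.1076

0.1076


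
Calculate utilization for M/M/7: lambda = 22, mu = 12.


rho = lambda/(c*mu) = 22/(7*12) = 0.2619

0.2619


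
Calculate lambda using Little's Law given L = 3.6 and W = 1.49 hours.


lambda = L / W = 3.6 / 1.49 = 2.42 per hour

2.42 per hour


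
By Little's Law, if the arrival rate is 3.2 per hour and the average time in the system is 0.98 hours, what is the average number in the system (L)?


L = lambda * W = 3.2 * 0.98 = 3.14

3.14


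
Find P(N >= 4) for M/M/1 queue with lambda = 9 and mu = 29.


P(N >= 4) = rho^4 = (9/29)^4 = 0.0093

0.0093


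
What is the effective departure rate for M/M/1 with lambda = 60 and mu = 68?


For a stable queue (lambda < mu), throughput = lambda = 60 per hour

60 per hour


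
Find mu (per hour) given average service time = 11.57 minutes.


mu = 60 / avg_service_time = 60 / 11.57 = 5.19 per hour

5.19 per hour


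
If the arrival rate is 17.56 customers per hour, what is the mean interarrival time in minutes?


Mean interarrival time = 60/lambda = 60/17.56 = 3.42 minutes

3.42 minutes


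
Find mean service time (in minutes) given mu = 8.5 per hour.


Mean service time = 60/mu = 60/8.5 = 7.06 minutes

7.06 minutes


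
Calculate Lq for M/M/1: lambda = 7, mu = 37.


rho = 7/37; Lq = rho^2/(1-rho) = 0.04

0.04


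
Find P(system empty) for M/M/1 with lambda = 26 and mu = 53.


P0 = 1 - rho = 1 - 26/53 = 0.5094

0.5094


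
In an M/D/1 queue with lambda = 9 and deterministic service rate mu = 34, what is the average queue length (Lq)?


M/D/1: Lq = rho^2 / (2*(1-rho)) where rho = 9/34; Lq = 0.05

0.05


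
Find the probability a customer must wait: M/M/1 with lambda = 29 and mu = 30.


P(wait) = rho = lambda/mu = 29/30 = 0.9667

0.9667


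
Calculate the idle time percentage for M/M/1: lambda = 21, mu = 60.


Idle fraction = (1 - rho) * 100 = (1 - 21/60) * 100 = 65.0%

65.0%


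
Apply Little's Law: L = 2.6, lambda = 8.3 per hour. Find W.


W = L / lambda = 2.6 / 8.3 = 0.3133 hours

0.3133 hours


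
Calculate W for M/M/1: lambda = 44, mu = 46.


W = 1/(mu - lambda) = 1/(46 - 44) = 0.5 hours

0.5 hours


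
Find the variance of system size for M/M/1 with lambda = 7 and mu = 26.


rho = 7/26; Var(N) = rho/(1-rho)^2 = 0.5

0.5


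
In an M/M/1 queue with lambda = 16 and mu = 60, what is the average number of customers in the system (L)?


rho = 16/60; L = rho/(1-rho) = 0.36

0.36


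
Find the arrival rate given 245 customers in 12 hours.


lambda = total arrivals / time = 245 / 12 = 20.42 per hour

20.42 per hour


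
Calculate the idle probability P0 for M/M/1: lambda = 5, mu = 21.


P0 = 1 - rho = 1 - 5/21 = 0.7619

0.7619


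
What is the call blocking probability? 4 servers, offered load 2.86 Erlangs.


B(N,A) = (A^N/N!) / sum(A^k/k!, k=0..N) with N=4, A=2.86 = 0.1905

0.1905


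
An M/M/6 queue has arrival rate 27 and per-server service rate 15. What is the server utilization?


rho = lambda/(c*mu) = 27/(6*15) = 0.3

0.3


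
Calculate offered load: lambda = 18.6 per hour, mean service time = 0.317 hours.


Offered load a = lambda * E[S] = 18.6 * 0.317 = 5.9 Erlangs

5.9 Erlangs


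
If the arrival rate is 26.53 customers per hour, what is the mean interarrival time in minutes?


Mean interarrival time = 60/lambda = 60/26.53 = 2.26 minutes

2.26 minutes


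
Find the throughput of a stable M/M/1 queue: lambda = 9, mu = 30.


For a stable queue (lambda < mu), throughput = lambda = 9 per hour

9 per hour


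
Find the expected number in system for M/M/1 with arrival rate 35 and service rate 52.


rho = 35/52; L = rho/(1-rho) = 2.06

2.06


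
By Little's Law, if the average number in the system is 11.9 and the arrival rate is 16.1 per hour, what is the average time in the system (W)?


W = L / lambda = 11.9 / 16.1 = 0.7391 hours

0.7391 hours


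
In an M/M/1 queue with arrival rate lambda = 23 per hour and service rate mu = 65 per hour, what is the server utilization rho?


rho = lambda/mu = 23/65 = 0.3538

0.3538


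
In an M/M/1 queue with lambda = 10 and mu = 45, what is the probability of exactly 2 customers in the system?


rho = 10/45; P(n) = (1-rho)*rho^n = (1-10/45)*(10/45)^2 = 0.0384

0.0384


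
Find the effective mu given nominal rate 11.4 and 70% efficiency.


Effective rate = mu * efficiency = 11.4 * 0.7 = 7.98 per hour

7.98 per hour


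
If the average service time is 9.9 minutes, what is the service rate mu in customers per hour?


mu = 60 / avg_service_time = 60 / 9.9 = 6.06 per hour

6.06 per hour


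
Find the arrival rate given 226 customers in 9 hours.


lambda = total arrivals / time = 226 / 9 = 25.11 per hour

25.11 per hour


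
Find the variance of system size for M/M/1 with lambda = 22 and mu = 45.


rho = 22/45; Var(N) = rho/(1-rho)^2 = 1.87

1.87


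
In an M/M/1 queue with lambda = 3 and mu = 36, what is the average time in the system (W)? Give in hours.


W = 1/(mu - lambda) = 1/(36 - 3) = 0.0303 hours

0.0303 hours


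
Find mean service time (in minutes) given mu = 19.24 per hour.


Mean service time = 60/mu = 60/19.24 = 3.12 minutes

3.12 minutes


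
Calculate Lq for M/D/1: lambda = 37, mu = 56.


M/D/1: Lq = rho^2 / (2*(1-rho)) where rho = 37/56; Lq = 0.64

0.64


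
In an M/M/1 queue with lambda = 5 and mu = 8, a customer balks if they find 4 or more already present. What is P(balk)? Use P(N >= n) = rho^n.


P(N >= 4) = rho^4 = (5/8)^4 = 0.1526

0.1526


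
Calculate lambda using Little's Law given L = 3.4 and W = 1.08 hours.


lambda = L / W = 3.4 / 1.08 = 3.15 per hour

3.15 per hour


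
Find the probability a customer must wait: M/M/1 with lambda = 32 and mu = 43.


P(wait) = rho = lambda/mu = 32/43 = 0.7442

0.7442


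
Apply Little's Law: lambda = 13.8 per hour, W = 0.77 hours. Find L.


L = lambda * W = 13.8 * 0.77 = 10.63

10.63


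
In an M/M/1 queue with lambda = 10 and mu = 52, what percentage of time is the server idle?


Idle fraction = (1 - rho) * 100 = (1 - 10/52) * 100 = 80.8%

80.8%


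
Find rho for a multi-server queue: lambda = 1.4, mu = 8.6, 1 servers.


rho = lambda / (c * mu) = 1.4 / (1 * 8.6) = 0.1628

0.1628


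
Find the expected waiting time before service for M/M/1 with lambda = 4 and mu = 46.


rho = 4/46; Wq = rho/(mu - lambda) = 0.0021 hours

0.0021 hours


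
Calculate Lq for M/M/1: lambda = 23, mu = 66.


rho = 23/66; Lq = rho^2/(1-rho) = 0.19

0.19


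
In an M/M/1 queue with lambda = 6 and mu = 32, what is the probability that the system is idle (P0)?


P0 = 1 - rho = 1 - 6/32 = 0.8125

0.8125


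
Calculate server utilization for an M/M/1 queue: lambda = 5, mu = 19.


rho = lambda/mu = 5/19 = 0.2632

0.2632


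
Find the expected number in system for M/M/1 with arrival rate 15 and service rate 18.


rho = 15/18; L = rho/(1-rho) = 5.0

5.0


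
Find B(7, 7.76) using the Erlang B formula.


B(N,A) = (A^N/N!) / sum(A^k/k!, k=0..N) with N=7, A=7.76 = 0.2944

0.2944


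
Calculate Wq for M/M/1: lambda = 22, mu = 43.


rho = 22/43; Wq = rho/(mu - lambda) = 0.0244 hours

0.0244 hours


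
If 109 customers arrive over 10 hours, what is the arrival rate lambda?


lambda = total arrivals / time = 109 / 10 = 10.9 per hour

10.9 per hour


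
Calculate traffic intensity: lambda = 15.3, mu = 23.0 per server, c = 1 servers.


rho = lambda / (c * mu) = 15.3 / (1 * 23.0) = 0.6652

0.6652


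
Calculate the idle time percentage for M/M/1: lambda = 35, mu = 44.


Idle fraction = (1 - rho) * 100 = (1 - 35/44) * 100 = 20.5%

20.5%


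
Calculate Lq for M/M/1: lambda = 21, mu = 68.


rho = 21/68; Lq = rho^2/(1-rho) = 0.14

0.14


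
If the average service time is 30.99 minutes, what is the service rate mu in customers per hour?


mu = 60 / avg_service_time = 60 / 30.99 = 1.94 per hour

1.94 per hour


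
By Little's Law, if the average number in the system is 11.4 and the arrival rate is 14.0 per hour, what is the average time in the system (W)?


W = L / lambda = 11.4 / 14.0 = 0.8143 hours

0.8143 hours


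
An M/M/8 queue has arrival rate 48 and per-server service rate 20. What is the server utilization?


rho = lambda/(c*mu) = 48/(8*20) = 0.3

0.3


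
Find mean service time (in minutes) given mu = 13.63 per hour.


Mean service time = 60/mu = 60/13.63 = 4.4 minutes

4.4 minutes


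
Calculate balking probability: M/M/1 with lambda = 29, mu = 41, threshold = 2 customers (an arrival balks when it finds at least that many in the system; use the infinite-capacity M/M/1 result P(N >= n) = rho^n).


P(N >= 2) = rho^2 = (29/41)^2 = 0.5003

0.5003


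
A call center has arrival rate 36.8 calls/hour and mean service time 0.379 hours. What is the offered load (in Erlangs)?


Offered load a = lambda * E[S] = 36.8 * 0.379 = 13.95 Erlangs

13.95 Erlangs


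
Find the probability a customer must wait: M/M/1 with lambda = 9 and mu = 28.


P(wait) = rho = lambda/mu = 9/28 = 0.3214

0.3214


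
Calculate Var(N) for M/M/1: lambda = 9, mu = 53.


rho = 9/53; Var(N) = rho/(1-rho)^2 = 0.25

0.25


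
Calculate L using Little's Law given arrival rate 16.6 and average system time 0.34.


L = lambda * W = 16.6 * 0.34 = 5.64

5.64


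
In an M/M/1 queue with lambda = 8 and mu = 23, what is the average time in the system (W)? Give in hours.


W = 1/(mu - lambda) = 1/(23 - 8) = 0.0667 hours

0.0667 hours


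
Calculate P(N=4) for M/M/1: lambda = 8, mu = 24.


rho = 8/24; P(n) = (1-rho)*rho^n = (1-8/24)*(8/24)^4 = 0.0082

0.0082


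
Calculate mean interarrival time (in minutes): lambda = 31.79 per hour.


Mean interarrival time = 60/lambda = 60/31.79 = 1.89 minutes

1.89 minutes


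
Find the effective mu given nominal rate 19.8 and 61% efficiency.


Effective rate = mu * efficiency = 19.8 * 0.61 = 12.08 per hour

12.08 per hour


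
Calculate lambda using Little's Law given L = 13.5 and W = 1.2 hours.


lambda = L / W = 13.5 / 1.2 = 11.25 per hour

11.25 per hour


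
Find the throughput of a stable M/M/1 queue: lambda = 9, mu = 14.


For a stable queue (lambda < mu), throughput = lambda = 9 per hour

9 per hour


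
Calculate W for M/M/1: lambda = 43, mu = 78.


W = 1/(mu - lambda) = 1/(78 - 43) = 0.0286 hours

0.0286 hours


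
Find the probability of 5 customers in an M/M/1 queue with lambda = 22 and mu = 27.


rho = 22/27; P(n) = (1-rho)*rho^n = (1-22/27)*(22/27)^5 = 0.0665

0.0665


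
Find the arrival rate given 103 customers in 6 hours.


lambda = total arrivals / time = 103 / 6 = 17.17 per hour

17.17 per hour


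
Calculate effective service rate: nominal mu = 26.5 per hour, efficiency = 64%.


Effective rate = mu * efficiency = 26.5 * 0.64 = 16.96 per hour

16.96 per hour


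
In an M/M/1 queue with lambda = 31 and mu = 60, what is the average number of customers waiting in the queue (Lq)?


rho = 31/60; Lq = rho^2/(1-rho) = 0.55

0.55


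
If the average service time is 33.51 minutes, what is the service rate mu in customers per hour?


mu = 60 / avg_service_time = 60 / 33.51 = 1.79 per hour

1.79 per hour


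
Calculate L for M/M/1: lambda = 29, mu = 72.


rho = 29/72; L = rho/(1-rho) = 0.67

0.67


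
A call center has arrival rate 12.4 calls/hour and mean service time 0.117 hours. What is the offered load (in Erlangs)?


Offered load a = lambda * E[S] = 12.4 * 0.117 = 1.45 Erlangs

1.45 Erlangs


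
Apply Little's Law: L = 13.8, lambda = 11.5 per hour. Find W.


W = L / lambda = 13.8 / 11.5 = 1.2 hours

1.2 hours


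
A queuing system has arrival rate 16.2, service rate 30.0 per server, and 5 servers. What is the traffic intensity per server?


rho = lambda / (c * mu) = 16.2 / (5 * 30.0) = 0.108

0.108


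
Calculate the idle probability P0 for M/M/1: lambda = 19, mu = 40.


P0 = 1 - rho = 1 - 19/40 = 0.525

0.525


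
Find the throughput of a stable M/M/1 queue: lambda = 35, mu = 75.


For a stable queue (lambda < mu), throughput = lambda = 35 per hour

35 per hour


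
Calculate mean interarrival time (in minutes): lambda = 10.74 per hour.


Mean interarrival time = 60/lambda = 60/10.74 = 5.59 minutes

5.59 minutes


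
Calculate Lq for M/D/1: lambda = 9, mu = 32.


M/D/1: Lq = rho^2 / (2*(1-rho)) where rho = 9/32; Lq = 0.06

0.06


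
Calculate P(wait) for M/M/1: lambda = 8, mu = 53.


P(wait) = rho = lambda/mu = 8/53 = 0.1509

0.1509


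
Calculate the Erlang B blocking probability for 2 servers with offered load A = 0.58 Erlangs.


B(N,A) = (A^N/N!) / sum(A^k/k!, k=0..N) with N=2, A=0.58 = 0.0962

0.0962


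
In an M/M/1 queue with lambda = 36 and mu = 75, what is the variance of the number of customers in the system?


rho = 36/75; Var(N) = rho/(1-rho)^2 = 1.78

1.78


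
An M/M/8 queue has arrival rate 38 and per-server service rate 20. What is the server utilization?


rho = lambda/(c*mu) = 38/(8*20) = 0.2375

0.2375


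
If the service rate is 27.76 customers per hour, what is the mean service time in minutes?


Mean service time = 60/mu = 60/27.76 = 2.16 minutes

2.16 minutes


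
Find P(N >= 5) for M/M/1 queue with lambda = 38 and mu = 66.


P(N >= 5) = rho^5 = (38/66)^5 = 0.0633

0.0633


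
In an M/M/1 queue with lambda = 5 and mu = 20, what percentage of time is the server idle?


Idle fraction = (1 - rho) * 100 = (1 - 5/20) * 100 = 75.0%

75.0%


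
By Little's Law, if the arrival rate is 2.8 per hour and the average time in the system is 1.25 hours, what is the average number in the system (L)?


L = lambda * W = 2.8 * 1.25 = 3.5

3.5


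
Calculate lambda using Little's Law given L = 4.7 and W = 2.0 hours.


lambda = L / W = 4.7 / 2.0 = 2.35 per hour

2.35 per hour


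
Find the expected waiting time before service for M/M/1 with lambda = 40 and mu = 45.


rho = 40/45; Wq = rho/(mu - lambda) = 0.1778 hours

0.1778 hours


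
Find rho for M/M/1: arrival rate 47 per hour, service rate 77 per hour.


rho = lambda/mu = 47/77 = 0.6104

0.6104


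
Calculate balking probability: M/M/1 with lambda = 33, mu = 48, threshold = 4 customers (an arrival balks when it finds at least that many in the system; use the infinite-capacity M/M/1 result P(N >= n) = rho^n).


P(N >= 4) = rho^4 = (33/48)^4 = 0.2234

0.2234


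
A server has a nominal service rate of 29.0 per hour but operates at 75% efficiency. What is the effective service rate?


Effective rate = mu * efficiency = 29.0 * 0.75 = 21.75 per hour

21.75 per hour


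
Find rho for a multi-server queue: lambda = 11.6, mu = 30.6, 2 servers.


rho = lambda / (c * mu) = 11.6 / (2 * 30.6) = 0.1895

0.1895


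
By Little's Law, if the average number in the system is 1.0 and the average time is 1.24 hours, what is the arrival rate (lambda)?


lambda = L / W = 1.0 / 1.24 = 0.81 per hour

0.81 per hour


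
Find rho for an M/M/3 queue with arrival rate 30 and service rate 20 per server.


rho = lambda/(c*mu) = 30/(3*20) = 0.5

0.5


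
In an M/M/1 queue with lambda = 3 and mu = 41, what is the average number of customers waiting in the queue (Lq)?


rho = 3/41; Lq = rho^2/(1-rho) = 0.01

0.01


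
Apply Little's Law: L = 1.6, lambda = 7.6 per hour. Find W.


W = L / lambda = 1.6 / 7.6 = 0.2105 hours

0.2105 hours


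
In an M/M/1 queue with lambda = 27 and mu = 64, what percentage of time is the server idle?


Idle fraction = (1 - rho) * 100 = (1 - 27/64) * 100 = 57.8%

57.8%


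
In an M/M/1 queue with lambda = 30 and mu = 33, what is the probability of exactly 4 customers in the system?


rho = 30/33; P(n) = (1-rho)*rho^n = (1-30/33)*(30/33)^4 = 0.0621

0.0621


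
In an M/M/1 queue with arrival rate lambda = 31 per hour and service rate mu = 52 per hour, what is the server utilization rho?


rho = lambda/mu = 31/52 = 0.5962

0.5962


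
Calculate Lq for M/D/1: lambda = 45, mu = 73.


M/D/1: Lq = rho^2 / (2*(1-rho)) where rho = 45/73; Lq = 0.5

0.5


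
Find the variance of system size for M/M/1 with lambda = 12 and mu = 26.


rho = 12/26; Var(N) = rho/(1-rho)^2 = 1.59

1.59


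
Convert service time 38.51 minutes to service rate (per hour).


mu = 60 / avg_service_time = 60 / 38.51 = 1.56 per hour

1.56 per hour


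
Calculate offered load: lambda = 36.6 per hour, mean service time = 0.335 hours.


Offered load a = lambda * E[S] = 36.6 * 0.335 = 12.26 Erlangs

12.26 Erlangs


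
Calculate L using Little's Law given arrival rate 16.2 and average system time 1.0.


L = lambda * W = 16.2 * 1.0 = 16.2

16.2


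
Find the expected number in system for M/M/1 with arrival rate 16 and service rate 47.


rho = 16/47; L = rho/(1-rho) = 0.52

0.52


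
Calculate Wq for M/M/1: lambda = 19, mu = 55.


rho = 19/55; Wq = rho/(mu - lambda) = 0.0096 hours

0.0096 hours


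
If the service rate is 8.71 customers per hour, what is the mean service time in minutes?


Mean service time = 60/mu = 60/8.71 = 6.89 minutes

6.89 minutes


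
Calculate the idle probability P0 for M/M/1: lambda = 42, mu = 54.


P0 = 1 - rho = 1 - 42/54 = 0.2222

0.2222


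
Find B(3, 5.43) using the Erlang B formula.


B(N,A) = (A^N/N!) / sum(A^k/k!, k=0..N) with N=3, A=5.43 = 0.5576

0.5576


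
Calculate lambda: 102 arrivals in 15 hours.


lambda = total arrivals / time = 102 / 15 = 6.8 per hour

6.8 per hour


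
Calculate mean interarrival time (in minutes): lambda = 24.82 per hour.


Mean interarrival time = 60/lambda = 60/24.82 = 2.42 minutes

2.42 minutes


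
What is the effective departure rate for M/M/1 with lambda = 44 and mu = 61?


For a stable queue (lambda < mu), throughput = lambda = 44 per hour

44 per hour


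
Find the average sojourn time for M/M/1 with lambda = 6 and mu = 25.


W = 1/(mu - lambda) = 1/(25 - 6) = 0.0526 hours

0.0526 hours


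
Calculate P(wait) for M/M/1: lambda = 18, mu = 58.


P(wait) = rho = lambda/mu = 18/58 = 0.3103

0.3103


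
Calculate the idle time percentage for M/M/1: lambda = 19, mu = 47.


Idle fraction = (1 - rho) * 100 = (1 - 19/47) * 100 = 59.6%

59.6%


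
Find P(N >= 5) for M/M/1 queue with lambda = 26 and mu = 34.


P(N >= 5) = rho^5 = (26/34)^5 = 0.2615

0.2615


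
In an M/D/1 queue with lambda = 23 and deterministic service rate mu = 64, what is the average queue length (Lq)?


M/D/1: Lq = rho^2 / (2*(1-rho)) where rho = 23/64; Lq = 0.1

0.1


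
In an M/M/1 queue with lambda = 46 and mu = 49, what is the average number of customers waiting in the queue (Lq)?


rho = 46/49; Lq = rho^2/(1-rho) = 14.39

14.39


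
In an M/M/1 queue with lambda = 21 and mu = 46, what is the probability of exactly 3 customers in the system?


rho = 21/46; P(n) = (1-rho)*rho^n = (1-21/46)*(21/46)^3 = 0.0517

0.0517


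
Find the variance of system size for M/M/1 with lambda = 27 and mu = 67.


rho = 27/67; Var(N) = rho/(1-rho)^2 = 1.13

1.13


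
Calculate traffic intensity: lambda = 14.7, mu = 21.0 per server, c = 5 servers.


rho = lambda / (c * mu) = 14.7 / (5 * 21.0) = 0.14

0.14


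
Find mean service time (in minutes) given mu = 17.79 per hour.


Mean service time = 60/mu = 60/17.79 = 3.37 minutes

3.37 minutes


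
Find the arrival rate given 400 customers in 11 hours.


lambda = total arrivals / time = 400 / 11 = 36.36 per hour

36.36 per hour


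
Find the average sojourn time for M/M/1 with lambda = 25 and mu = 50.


W = 1/(mu - lambda) = 1/(50 - 25) = 0.04 hours

0.04 hours


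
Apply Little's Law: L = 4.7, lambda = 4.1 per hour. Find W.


W = L / lambda = 4.7 / 4.1 = 1.1463 hours

1.1463 hours


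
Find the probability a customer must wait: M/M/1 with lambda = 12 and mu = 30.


P(wait) = rho = lambda/mu = 12/30 = 0.4

0.4


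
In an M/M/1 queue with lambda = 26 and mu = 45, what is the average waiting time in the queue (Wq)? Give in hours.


rho = 26/45; Wq = rho/(mu - lambda) = 0.0304 hours

0.0304 hours


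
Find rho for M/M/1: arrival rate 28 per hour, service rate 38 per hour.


rho = lambda/mu = 28/38 = 0.7368

0.7368


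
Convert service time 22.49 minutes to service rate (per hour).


mu = 60 / avg_service_time = 60 / 22.49 = 2.67 per hour

2.67 per hour


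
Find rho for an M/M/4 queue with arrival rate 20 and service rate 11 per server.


rho = lambda/(c*mu) = 20/(4*11) = 0.4545

0.4545


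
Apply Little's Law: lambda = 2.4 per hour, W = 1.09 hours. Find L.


L = lambda * W = 2.4 * 1.09 = 2.62

2.62


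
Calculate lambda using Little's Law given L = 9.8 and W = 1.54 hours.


lambda = L / W = 9.8 / 1.54 = 6.36 per hour

6.36 per hour


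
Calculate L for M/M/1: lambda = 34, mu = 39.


rho = 34/39; L = rho/(1-rho) = 6.8

6.8


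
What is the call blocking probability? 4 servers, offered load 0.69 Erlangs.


B(N,A) = (A^N/N!) / sum(A^k/k!, k=0..N) with N=4, A=0.69 = 0.0047

0.0047


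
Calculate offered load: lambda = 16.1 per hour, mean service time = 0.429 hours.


Offered load a = lambda * E[S] = 16.1 * 0.429 = 6.91 Erlangs

6.91 Erlangs


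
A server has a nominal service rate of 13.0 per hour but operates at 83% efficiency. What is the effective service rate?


Effective rate = mu * efficiency = 13.0 * 0.83 = 10.79 per hour

10.79 per hour


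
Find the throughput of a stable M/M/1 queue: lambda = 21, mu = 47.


For a stable queue (lambda < mu), throughput = lambda = 21 per hour

21 per hour


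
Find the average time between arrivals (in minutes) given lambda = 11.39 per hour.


Mean interarrival time = 60/lambda = 60/11.39 = 5.27 minutes

5.27 minutes


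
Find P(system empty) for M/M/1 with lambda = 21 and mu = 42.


P0 = 1 - rho = 1 - 21/42 = 0.5

0.5


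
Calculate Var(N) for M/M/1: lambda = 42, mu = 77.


rho = 42/77; Var(N) = rho/(1-rho)^2 = 2.64

2.64


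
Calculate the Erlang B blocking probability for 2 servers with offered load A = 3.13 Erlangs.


B(N,A) = (A^N/N!) / sum(A^k/k!, k=0..N) with N=2, A=3.13 = 0.5426

0.5426


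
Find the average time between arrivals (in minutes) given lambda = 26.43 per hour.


Mean interarrival time = 60/lambda = 60/26.43 = 2.27 minutes

2.27 minutes


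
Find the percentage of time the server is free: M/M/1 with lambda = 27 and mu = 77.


Idle fraction = (1 - rho) * 100 = (1 - 27/77) * 100 = 64.9%

64.9%


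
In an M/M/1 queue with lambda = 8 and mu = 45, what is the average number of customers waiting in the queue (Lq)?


rho = 8/45; Lq = rho^2/(1-rho) = 0.04

0.04


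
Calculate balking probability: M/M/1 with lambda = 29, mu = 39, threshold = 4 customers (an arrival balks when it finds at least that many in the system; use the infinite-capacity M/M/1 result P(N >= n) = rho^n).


P(N >= 4) = rho^4 = (29/39)^4 = 0.3057

0.3057


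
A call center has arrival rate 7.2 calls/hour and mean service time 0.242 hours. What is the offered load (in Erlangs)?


Offered load a = lambda * E[S] = 7.2 * 0.242 = 1.74 Erlangs

1.74 Erlangs


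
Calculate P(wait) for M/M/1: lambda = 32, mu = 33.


P(wait) = rho = lambda/mu = 32/33 = 0.9697

0.9697


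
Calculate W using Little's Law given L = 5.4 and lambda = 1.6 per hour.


W = L / lambda = 5.4 / 1.6 = 3.375 hours

3.375 hours


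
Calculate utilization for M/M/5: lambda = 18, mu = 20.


rho = lambda/(c*mu) = 18/(5*20) = 0.18

0.18


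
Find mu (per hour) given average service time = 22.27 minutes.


mu = 60 / avg_service_time = 60 / 22.27 = 2.69 per hour

2.69 per hour


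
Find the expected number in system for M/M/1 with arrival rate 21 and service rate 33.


rho = 21/33; L = rho/(1-rho) = 1.75

1.75


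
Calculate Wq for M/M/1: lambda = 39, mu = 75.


rho = 39/75; Wq = rho/(mu - lambda) = 0.0144 hours

0.0144 hours


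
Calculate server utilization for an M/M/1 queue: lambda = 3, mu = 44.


rho = lambda/mu = 3/44 = 0.0682

0.0682


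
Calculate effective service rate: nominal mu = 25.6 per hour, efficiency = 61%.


Effective rate = mu * efficiency = 25.6 * 0.61 = 15.62 per hour

15.62 per hour


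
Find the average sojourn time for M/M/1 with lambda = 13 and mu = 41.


W = 1/(mu - lambda) = 1/(41 - 13) = 0.0357 hours

0.0357 hours


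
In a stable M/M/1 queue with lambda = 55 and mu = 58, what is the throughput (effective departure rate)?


For a stable queue (lambda < mu), throughput = lambda = 55 per hour

55 per hour


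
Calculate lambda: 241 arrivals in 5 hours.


lambda = total arrivals / time = 241 / 5 = 48.2 per hour

48.2 per hour


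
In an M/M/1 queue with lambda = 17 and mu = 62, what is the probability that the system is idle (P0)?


P0 = 1 - rho = 1 - 17/62 = 0.7258

0.7258


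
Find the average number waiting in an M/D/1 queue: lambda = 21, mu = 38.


M/D/1: Lq = rho^2 / (2*(1-rho)) where rho = 21/38; Lq = 0.34

0.34


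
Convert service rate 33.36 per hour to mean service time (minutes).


Mean service time = 60/mu = 60/33.36 = 1.8 minutes

1.8 minutes


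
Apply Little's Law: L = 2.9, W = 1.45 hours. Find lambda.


lambda = L / W = 2.9 / 1.45 = 2.0 per hour

2.0 per hour


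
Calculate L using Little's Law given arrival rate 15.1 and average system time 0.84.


L = lambda * W = 15.1 * 0.84 = 12.68

12.68


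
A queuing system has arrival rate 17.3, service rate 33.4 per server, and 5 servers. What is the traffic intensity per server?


rho = lambda / (c * mu) = 17.3 / (5 * 33.4) = 0.1036

0.1036


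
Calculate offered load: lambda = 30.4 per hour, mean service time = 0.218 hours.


Offered load a = lambda * E[S] = 30.4 * 0.218 = 6.63 Erlangs

6.63 Erlangs


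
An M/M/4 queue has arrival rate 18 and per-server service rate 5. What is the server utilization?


rho = lambda/(c*mu) = 18/(4*5) = 0.9

0.9


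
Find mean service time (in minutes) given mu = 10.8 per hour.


Mean service time = 60/mu = 60/10.8 = 5.56 minutes

5.56 minutes


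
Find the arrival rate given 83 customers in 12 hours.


lambda = total arrivals / time = 83 / 12 = 6.92 per hour

6.92 per hour


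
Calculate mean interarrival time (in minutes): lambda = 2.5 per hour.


Mean interarrival time = 60/lambda = 60/2.5 = 24.0 minutes

24.0 minutes


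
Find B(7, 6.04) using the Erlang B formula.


B(N,A) = (A^N/N!) / sum(A^k/k!, k=0..N) with N=7, A=6.04 = 0.1877

0.1877


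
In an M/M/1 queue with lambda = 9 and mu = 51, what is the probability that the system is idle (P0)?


P0 = 1 - rho = 1 - 9/51 = 0.8235

0.8235


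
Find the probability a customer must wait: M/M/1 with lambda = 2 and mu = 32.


P(wait) = rho = lambda/mu = 2/32 = 0.0625

0.0625


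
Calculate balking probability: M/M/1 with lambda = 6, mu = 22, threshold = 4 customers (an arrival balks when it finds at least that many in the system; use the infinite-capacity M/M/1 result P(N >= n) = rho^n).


P(N >= 4) = rho^4 = (6/22)^4 = 0.0055

0.0055


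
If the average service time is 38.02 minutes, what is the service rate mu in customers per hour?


mu = 60 / avg_service_time = 60 / 38.02 = 1.58 per hour

1.58 per hour


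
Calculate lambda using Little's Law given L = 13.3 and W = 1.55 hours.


lambda = L / W = 13.3 / 1.55 = 8.58 per hour

8.58 per hour


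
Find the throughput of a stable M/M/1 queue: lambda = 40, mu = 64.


For a stable queue (lambda < mu), throughput = lambda = 40 per hour

40 per hour


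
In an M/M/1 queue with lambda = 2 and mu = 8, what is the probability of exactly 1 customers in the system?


rho = 2/8; P(n) = (1-rho)*rho^n = (1-2/8)*(2/8)^1 = 0.1875

0.1875


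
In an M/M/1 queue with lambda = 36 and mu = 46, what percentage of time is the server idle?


Idle fraction = (1 - rho) * 100 = (1 - 36/46) * 100 = 21.7%

21.7%


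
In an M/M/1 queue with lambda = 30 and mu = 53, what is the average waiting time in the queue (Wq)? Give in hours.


rho = 30/53; Wq = rho/(mu - lambda) = 0.0246 hours

0.0246 hours


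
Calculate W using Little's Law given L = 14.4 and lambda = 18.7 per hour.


W = L / lambda = 14.4 / 18.7 = 0.7701 hours

0.7701 hours


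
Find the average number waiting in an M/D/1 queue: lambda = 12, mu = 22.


M/D/1: Lq = rho^2 / (2*(1-rho)) where rho = 12/22; Lq = 0.33

0.33


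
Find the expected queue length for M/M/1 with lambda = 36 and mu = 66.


rho = 36/66; Lq = rho^2/(1-rho) = 0.65

0.65


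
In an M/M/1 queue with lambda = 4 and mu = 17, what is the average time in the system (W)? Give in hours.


W = 1/(mu - lambda) = 1/(17 - 4) = 0.0769 hours

0.0769 hours


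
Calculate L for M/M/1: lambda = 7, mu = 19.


rho = 7/19; L = rho/(1-rho) = 0.58

0.58


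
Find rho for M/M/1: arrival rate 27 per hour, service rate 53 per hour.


rho = lambda/mu = 27/53 = 0.5094

0.5094


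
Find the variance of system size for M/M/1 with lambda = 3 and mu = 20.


rho = 3/20; Var(N) = rho/(1-rho)^2 = 0.21

0.21


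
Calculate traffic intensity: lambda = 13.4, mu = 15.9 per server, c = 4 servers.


rho = lambda / (c * mu) = 13.4 / (4 * 15.9) = 0.2107

0.2107


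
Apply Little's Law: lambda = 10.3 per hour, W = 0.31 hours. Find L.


L = lambda * W = 10.3 * 0.31 = 3.19

3.19


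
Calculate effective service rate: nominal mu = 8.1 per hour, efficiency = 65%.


Effective rate = mu * efficiency = 8.1 * 0.65 = 5.27 per hour

5.27 per hour


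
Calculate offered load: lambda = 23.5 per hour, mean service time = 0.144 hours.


Offered load a = lambda * E[S] = 23.5 * 0.144 = 3.38 Erlangs

3.38 Erlangs


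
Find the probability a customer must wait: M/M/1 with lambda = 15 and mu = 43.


P(wait) = rho = lambda/mu = 15/43 = 0.3488

0.3488


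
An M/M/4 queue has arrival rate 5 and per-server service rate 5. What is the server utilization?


rho = lambda/(c*mu) = 5/(4*5) = 0.25

0.25


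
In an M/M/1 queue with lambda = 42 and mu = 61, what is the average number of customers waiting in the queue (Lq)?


rho = 42/61; Lq = rho^2/(1-rho) = 1.52

1.52


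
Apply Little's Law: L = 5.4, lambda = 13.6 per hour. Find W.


W = L / lambda = 5.4 / 13.6 = 0.3971 hours

0.3971 hours


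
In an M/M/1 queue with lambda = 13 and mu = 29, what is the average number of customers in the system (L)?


rho = 13/29; L = rho/(1-rho) = 0.81

0.81


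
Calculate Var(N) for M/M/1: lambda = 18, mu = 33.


rho = 18/33; Var(N) = rho/(1-rho)^2 = 2.64

2.64


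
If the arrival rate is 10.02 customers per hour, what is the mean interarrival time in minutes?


Mean interarrival time = 60/lambda = 60/10.02 = 5.99 minutes

5.99 minutes


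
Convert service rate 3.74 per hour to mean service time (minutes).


Mean service time = 60/mu = 60/3.74 = 16.04 minutes

16.04 minutes


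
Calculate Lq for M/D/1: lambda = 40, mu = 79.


M/D/1: Lq = rho^2 / (2*(1-rho)) where rho = 40/79; Lq = 0.26

0.26


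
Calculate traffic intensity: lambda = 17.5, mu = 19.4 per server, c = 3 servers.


rho = lambda / (c * mu) = 17.5 / (3 * 19.4) = 0.3007

0.3007


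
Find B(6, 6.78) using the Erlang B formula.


B(N,A) = (A^N/N!) / sum(A^k/k!, k=0..N) with N=6, A=6.78 = 0.3174

0.3174


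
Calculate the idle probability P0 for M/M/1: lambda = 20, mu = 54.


P0 = 1 - rho = 1 - 20/54 = 0.6296

0.6296


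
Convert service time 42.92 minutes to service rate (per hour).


mu = 60 / avg_service_time = 60 / 42.92 = 1.4 per hour

1.4 per hour


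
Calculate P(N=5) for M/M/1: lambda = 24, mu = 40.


rho = 24/40; P(n) = (1-rho)*rho^n = (1-24/40)*(24/40)^5 = 0.0311

0.0311


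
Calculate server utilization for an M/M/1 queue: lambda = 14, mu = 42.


rho = lambda/mu = 14/42 = 0.3333

0.3333


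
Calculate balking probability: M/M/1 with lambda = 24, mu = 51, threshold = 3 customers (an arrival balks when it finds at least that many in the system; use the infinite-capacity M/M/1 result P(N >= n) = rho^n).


P(N >= 3) = rho^3 = (24/51)^3 = 0.1042

0.1042


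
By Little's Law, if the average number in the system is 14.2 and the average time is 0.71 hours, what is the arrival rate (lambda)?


lambda = L / W = 14.2 / 0.71 = 20.0 per hour

20.0 per hour


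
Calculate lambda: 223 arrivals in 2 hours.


lambda = total arrivals / time = 223 / 2 = 111.5 per hour

111.5 per hour


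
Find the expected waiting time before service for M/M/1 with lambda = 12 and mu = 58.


rho = 12/58; Wq = rho/(mu - lambda) = 0.0045 hours

0.0045 hours


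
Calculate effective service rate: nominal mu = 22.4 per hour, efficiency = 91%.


Effective rate = mu * efficiency = 22.4 * 0.91 = 20.38 per hour

20.38 per hour


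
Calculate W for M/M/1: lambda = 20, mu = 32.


W = 1/(mu - lambda) = 1/(32 - 20) = 0.0833 hours

0.0833 hours


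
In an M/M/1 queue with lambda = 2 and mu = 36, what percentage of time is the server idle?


Idle fraction = (1 - rho) * 100 = (1 - 2/36) * 100 = 94.4%

94.4%


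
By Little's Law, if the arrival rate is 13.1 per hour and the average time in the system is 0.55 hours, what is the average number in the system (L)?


L = lambda * W = 13.1 * 0.55 = 7.21

7.21


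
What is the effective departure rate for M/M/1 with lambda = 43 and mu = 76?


For a stable queue (lambda < mu), throughput = lambda = 43 per hour

43 per hour


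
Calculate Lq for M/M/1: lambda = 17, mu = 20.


rho = 17/20; Lq = rho^2/(1-rho) = 4.82

4.82


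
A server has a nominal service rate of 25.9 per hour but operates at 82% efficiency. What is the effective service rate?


Effective rate = mu * efficiency = 25.9 * 0.82 = 21.24 per hour

21.24 per hour


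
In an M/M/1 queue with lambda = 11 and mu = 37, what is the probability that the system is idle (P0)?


P0 = 1 - rho = 1 - 11/37 = 0.7027

0.7027


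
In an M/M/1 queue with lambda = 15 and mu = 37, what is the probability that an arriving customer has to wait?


P(wait) = rho = lambda/mu = 15/37 = 0.4054

0.4054


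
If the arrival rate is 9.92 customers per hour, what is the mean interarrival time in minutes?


Mean interarrival time = 60/lambda = 60/9.92 = 6.05 minutes

6.05 minutes


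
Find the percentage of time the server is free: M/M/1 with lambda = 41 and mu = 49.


Idle fraction = (1 - rho) * 100 = (1 - 41/49) * 100 = 16.3%

16.3%


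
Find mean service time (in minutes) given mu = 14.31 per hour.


Mean service time = 60/mu = 60/14.31 = 4.19 minutes

4.19 minutes
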